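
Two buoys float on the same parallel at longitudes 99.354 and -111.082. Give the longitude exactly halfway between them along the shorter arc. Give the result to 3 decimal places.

Signed shortest Δλ from +99.354° to -111.082° is +149.564°.
Midpoint longitude = +99.354° + (+149.564°)/2 = +99.354° + 74.782° = +174.136°.
(The naïve average (+99.354 + -111.082)/2 = -5.864° is on the wrong side of the globe.)

+174.136°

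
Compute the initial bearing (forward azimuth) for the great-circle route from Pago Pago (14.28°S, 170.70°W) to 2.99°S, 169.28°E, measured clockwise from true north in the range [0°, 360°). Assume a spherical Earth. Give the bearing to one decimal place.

Δλ = 169.28 − -170.70 = 339.98°; wrapped into (−180°, 180°]: -20.02°.
θ = atan2( sin Δλ · cos φ₂ , cos φ₁ · sin φ₂ − sin φ₁ · cos φ₂ · cos Δλ )
  = atan2(-0.34188, 0.18089) = -62.117° → normalised to [0°, 360°): 297.883°.

297.9°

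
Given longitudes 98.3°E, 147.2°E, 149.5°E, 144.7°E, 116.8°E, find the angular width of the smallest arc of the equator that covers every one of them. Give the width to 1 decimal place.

Sort the longitudes: +98.3°, +116.8°, +144.7°, +147.2°, +149.5°.
Eastward gaps between consecutive values (wrapping around): 18.5°, 27.9°, 2.5°, 2.3°, 308.8°.
Largest gap = 308.8° ⇒ minimal covering band is its complement: 360° − 308.8° = 51.2°.
Band runs from +98.3° eastward to +149.5°.

51.2°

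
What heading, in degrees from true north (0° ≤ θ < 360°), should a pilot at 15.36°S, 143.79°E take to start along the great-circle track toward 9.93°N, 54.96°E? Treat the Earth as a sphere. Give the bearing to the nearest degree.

280°

Δλ = 54.96 − 143.79 = -88.83°.
θ = atan2( sin Δλ · cos φ₂ , cos φ₁ · sin φ₂ − sin φ₁ · cos φ₂ · cos Δλ )
  = atan2(-0.98481, 0.17161) = -80.115° → normalised to [0°, 360°): 279.885°.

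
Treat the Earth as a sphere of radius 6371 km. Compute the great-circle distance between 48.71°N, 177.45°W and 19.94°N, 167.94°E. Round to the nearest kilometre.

Δλ = 167.94 − -177.45 = 345.39°; wrapped into (−180°, 180°]: -14.61°.
Δφ = 19.94 − 48.71 = -28.77°.
a = sin²(Δφ/2) + cos φ₁ · cos φ₂ · sin²(Δλ/2) = 0.071749.
c = 2·atan2(√a, √(1−a)) = 0.54234 rad → d = 6371·c ≈ 3455.27 km.

3455 km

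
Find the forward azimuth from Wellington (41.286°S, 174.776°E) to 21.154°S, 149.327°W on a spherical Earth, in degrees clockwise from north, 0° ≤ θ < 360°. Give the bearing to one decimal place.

Δλ = -149.327 − 174.776 = -324.103°; wrapped into (−180°, 180°]: 35.897°.
θ = atan2( sin Δλ · cos φ₂ , cos φ₁ · sin φ₂ − sin φ₁ · cos φ₂ · cos Δλ )
  = atan2(0.54682, 0.22731) = 67.427° → normalised to [0°, 360°): 67.427°.

67.4°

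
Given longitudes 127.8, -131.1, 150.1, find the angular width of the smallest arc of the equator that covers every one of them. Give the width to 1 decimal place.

Sort the longitudes: -131.1°, +127.8°, +150.1°.
Eastward gaps between consecutive values (wrapping around): 258.9°, 22.3°, 78.8°.
Largest gap = 258.9° ⇒ minimal covering band is its complement: 360° − 258.9° = 101.1°.
Band runs from +127.8° eastward to -131.1°, crossing the antimeridian.

101.1°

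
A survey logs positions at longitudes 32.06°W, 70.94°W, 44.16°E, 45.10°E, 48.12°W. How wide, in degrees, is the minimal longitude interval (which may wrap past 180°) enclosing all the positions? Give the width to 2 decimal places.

116.04°

Sort the longitudes: -70.94°, -48.12°, -32.06°, +44.16°, +45.10°.
Eastward gaps between consecutive values (wrapping around): 22.82°, 16.06°, 76.22°, 0.94°, 243.96°.
Largest gap = 243.96° ⇒ minimal covering band is its complement: 360° − 243.96° = 116.04°.
Band runs from -70.94° eastward to +45.10°.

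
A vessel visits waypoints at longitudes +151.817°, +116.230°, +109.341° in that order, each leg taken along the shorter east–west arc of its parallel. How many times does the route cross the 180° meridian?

Leg 1: +151.817° → +116.230°, shortest Δλ = -35.587° (west) — does not cross 180°.
Leg 2: +116.230° → +109.341°, shortest Δλ = -6.889° (west) — does not cross 180°.
Total crossings: 0.

0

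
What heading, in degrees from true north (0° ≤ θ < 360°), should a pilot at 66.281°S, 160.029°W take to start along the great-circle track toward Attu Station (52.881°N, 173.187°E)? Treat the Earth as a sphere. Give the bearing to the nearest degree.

Δλ = 173.187 − -160.029 = 333.216°; wrapped into (−180°, 180°]: -26.784°.
θ = atan2( sin Δλ · cos φ₂ , cos φ₁ · sin φ₂ − sin φ₁ · cos φ₂ · cos Δλ )
  = atan2(-0.27194, 0.81397) = -18.474° → normalised to [0°, 360°): 341.526°.

342°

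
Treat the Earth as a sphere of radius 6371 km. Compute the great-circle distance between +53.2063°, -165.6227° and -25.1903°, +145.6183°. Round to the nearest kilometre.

9903 km

Δλ = 145.6183 − -165.6227 = 311.2410°; wrapped into (−180°, 180°]: -48.7590°.
Δφ = -25.1903 − 53.2063 = -78.3966°.
a = sin²(Δφ/2) + cos φ₁ · cos φ₂ · sin²(Δλ/2) = 0.491777.
c = 2·atan2(√a, √(1−a)) = 1.55435 rad → d = 6371·c ≈ 9902.76 km.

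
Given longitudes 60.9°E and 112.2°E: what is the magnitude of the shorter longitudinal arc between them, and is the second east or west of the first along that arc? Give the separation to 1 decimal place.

51.3° east

Raw difference: 112.2 − 60.9 = 51.3°.
Normalise into (−180°, 180°]: 51.3° stays 51.3°.
Positive ⇒ the second point lies to the east; separation 51.3°.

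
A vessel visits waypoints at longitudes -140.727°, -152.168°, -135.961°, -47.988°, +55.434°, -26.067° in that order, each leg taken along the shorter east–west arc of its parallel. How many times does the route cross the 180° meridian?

Leg 1: -140.727° → -152.168°, shortest Δλ = -11.441° (west) — does not cross 180°.
Leg 2: -152.168° → -135.961°, shortest Δλ = 16.207° (east) — does not cross 180°.
Leg 3: -135.961° → -47.988°, shortest Δλ = 87.973° (east) — does not cross 180°.
Leg 4: -47.988° → +55.434°, shortest Δλ = 103.422° (east) — does not cross 180°.
Leg 5: +55.434° → -26.067°, shortest Δλ = -81.501° (west) — does not cross 180°.
Total crossings: 0.

0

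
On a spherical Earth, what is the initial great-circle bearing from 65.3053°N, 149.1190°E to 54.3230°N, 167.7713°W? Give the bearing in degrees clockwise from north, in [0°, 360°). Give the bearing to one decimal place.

96.8°

Δλ = -167.7713 − 149.1190 = -316.8903°; wrapped into (−180°, 180°]: 43.1097°.
θ = atan2( sin Δλ · cos φ₂ , cos φ₁ · sin φ₂ − sin φ₁ · cos φ₂ · cos Δλ )
  = atan2(0.39857, -0.04746) = 96.791° → normalised to [0°, 360°): 96.791°.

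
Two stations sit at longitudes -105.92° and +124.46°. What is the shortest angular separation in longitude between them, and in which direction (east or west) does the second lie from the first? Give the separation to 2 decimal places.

Raw difference: 124.46 − -105.92 = 230.38°.
Normalise into (−180°, 180°]: 230.38° − 360° = -129.62°.
Negative ⇒ the second point lies to the west; separation 129.62°.

129.62° west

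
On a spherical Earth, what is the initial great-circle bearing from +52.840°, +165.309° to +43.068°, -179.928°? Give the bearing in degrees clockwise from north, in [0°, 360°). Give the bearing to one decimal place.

Δλ = -179.928 − 165.309 = -345.237°; wrapped into (−180°, 180°]: 14.763°.
θ = atan2( sin Δλ · cos φ₂ , cos φ₁ · sin φ₂ − sin φ₁ · cos φ₂ · cos Δλ )
  = atan2(0.18616, -0.15051) = 128.955° → normalised to [0°, 360°): 128.955°.

129.0°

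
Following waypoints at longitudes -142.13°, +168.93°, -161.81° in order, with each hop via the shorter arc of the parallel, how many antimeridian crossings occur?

Leg 1: -142.13° → +168.93°, shortest Δλ = -48.94° (west) — crosses 180°.
Leg 2: +168.93° → -161.81°, shortest Δλ = 29.26° (east) — crosses 180°.
Total crossings: 2.

2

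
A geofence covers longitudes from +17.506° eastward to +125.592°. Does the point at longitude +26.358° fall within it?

Band width going east from +17.506° to +125.592°: ((125.592 − 17.506) mod 360) = 108.086°.
Offset of +26.358° east of the west edge: ((26.358 − 17.506) mod 360) = 8.852°.
8.852° ≤ 108.086° ⇒ inside.

Yes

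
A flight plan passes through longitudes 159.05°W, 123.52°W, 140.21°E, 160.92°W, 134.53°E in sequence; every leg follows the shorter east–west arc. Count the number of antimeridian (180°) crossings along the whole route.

Leg 1: -159.05° → -123.52°, shortest Δλ = 35.53° (east) — does not cross 180°.
Leg 2: -123.52° → +140.21°, shortest Δλ = -96.27° (west) — crosses 180°.
Leg 3: +140.21° → -160.92°, shortest Δλ = 58.87° (east) — crosses 180°.
Leg 4: -160.92° → +134.53°, shortest Δλ = -64.55° (west) — crosses 180°.
Total crossings: 3.

3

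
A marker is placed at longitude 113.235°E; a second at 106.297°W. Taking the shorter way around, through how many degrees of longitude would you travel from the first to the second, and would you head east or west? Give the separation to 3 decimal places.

Raw difference: -106.297 − 113.235 = -219.532°.
Normalise into (−180°, 180°]: -219.532° + 360° = 140.468°.
Positive ⇒ the second point lies to the east; separation 140.468°.

140.468° east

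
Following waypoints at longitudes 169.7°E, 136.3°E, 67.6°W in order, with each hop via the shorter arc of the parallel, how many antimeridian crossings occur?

Leg 1: +169.7° → +136.3°, shortest Δλ = -33.4° (west) — does not cross 180°.
Leg 2: +136.3° → -67.6°, shortest Δλ = 156.1° (east) — crosses 180°.
Total crossings: 1.

1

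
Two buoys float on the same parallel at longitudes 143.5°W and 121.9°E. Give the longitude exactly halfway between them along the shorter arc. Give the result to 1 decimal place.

169.2°E

Signed shortest Δλ from -143.5° to +121.9° is -94.6°.
Midpoint longitude = -143.5° + (-94.6°)/2 = -143.5° − 47.3° = -190.8°.
Normalise into (−180°, 180°]: +169.2°.
(The naïve average (-143.5 + +121.9)/2 = -10.8° is on the wrong side of the globe.)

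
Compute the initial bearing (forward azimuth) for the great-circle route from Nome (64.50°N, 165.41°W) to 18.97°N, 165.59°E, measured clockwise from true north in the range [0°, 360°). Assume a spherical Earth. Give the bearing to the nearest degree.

217°

Δλ = 165.59 − -165.41 = 331.00°; wrapped into (−180°, 180°]: -29.00°.
θ = atan2( sin Δλ · cos φ₂ , cos φ₁ · sin φ₂ − sin φ₁ · cos φ₂ · cos Δλ )
  = atan2(-0.45848, -0.60660) = -142.917° → normalised to [0°, 360°): 217.083°.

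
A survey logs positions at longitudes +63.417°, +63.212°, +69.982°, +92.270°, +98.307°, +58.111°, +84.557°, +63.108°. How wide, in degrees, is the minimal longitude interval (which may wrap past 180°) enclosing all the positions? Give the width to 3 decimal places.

40.196°

Sort the longitudes: +58.111°, +63.108°, +63.212°, +63.417°, +69.982°, +84.557°, +92.270°, +98.307°.
Eastward gaps between consecutive values (wrapping around): 4.997°, 0.104°, 0.205°, 6.565°, 14.575°, 7.713°, 6.037°, 319.804°.
Largest gap = 319.804° ⇒ minimal covering band is its complement: 360° − 319.804° = 40.196°.
Band runs from +58.111° eastward to +98.307°.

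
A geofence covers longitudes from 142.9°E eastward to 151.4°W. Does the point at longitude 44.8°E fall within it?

Band width going east from +142.9° to -151.4°: ((-151.4 − 142.9) mod 360) = 65.7°.
Offset of +44.8° east of the west edge: ((44.8 − 142.9) mod 360) = 261.9°.
261.9° > 65.7° ⇒ outside.

No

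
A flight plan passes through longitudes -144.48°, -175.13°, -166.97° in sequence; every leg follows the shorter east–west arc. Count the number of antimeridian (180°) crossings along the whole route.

Leg 1: -144.48° → -175.13°, shortest Δλ = -30.65° (west) — does not cross 180°.
Leg 2: -175.13° → -166.97°, shortest Δλ = 8.16° (east) — does not cross 180°.
Total crossings: 0.

0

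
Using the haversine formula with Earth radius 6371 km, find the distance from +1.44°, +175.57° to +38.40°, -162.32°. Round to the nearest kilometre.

4686 km

Δλ = -162.32 − 175.57 = -337.89°; wrapped into (−180°, 180°]: 22.11°.
Δφ = 38.40 − 1.44 = 36.96°.
a = sin²(Δφ/2) + cos φ₁ · cos φ₂ · sin²(Δλ/2) = 0.129278.
c = 2·atan2(√a, √(1−a)) = 0.73558 rad → d = 6371·c ≈ 4686.37 km.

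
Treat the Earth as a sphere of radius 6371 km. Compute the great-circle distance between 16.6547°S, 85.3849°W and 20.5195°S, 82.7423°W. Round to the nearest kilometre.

Δλ = -82.7423 − -85.3849 = 2.6426°.
Δφ = -20.5195 − -16.6547 = -3.8648°.
a = sin²(Δφ/2) + cos φ₁ · cos φ₂ · sin²(Δλ/2) = 0.001614.
c = 2·atan2(√a, √(1−a)) = 0.08037 rad → d = 6371·c ≈ 512.07 km.

512 km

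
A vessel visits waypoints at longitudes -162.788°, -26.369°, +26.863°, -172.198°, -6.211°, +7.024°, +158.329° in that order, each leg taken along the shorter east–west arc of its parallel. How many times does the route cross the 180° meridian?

1

Leg 1: -162.788° → -26.369°, shortest Δλ = 136.419° (east) — does not cross 180°.
Leg 2: -26.369° → +26.863°, shortest Δλ = 53.232° (east) — does not cross 180°.
Leg 3: +26.863° → -172.198°, shortest Δλ = 160.939° (east) — crosses 180°.
Leg 4: -172.198° → -6.211°, shortest Δλ = 165.987° (east) — does not cross 180°.
Leg 5: -6.211° → +7.024°, shortest Δλ = 13.235° (east) — does not cross 180°.
Leg 6: +7.024° → +158.329°, shortest Δλ = 151.305° (east) — does not cross 180°.
Total crossings: 1.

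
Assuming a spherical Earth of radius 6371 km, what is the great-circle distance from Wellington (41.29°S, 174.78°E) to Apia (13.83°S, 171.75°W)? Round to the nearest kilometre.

Δλ = -171.75 − 174.78 = -346.53°; wrapped into (−180°, 180°]: 13.47°.
Δφ = -13.83 − -41.29 = 27.46°.
a = sin²(Δφ/2) + cos φ₁ · cos φ₂ · sin²(Δλ/2) = 0.066368.
c = 2·atan2(√a, √(1−a)) = 0.52112 rad → d = 6371·c ≈ 3320.04 km.

3320 km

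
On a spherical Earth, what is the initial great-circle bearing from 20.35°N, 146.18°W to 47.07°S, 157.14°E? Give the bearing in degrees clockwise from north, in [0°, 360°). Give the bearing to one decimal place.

Δλ = 157.14 − -146.18 = 303.32°; wrapped into (−180°, 180°]: -56.68°.
θ = atan2( sin Δλ · cos φ₂ , cos φ₁ · sin φ₂ − sin φ₁ · cos φ₂ · cos Δλ )
  = atan2(-0.56914, -0.81660) = -145.125° → normalised to [0°, 360°): 214.875°.

214.9°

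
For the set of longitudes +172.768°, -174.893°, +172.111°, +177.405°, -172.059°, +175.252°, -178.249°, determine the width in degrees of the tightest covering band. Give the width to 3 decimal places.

Sort the longitudes: -178.249°, -174.893°, -172.059°, +172.111°, +172.768°, +175.252°, +177.405°.
Eastward gaps between consecutive values (wrapping around): 3.356°, 2.834°, 344.170°, 0.657°, 2.484°, 2.153°, 4.346°.
Largest gap = 344.170° ⇒ minimal covering band is its complement: 360° − 344.170° = 15.830°.
Band runs from +172.111° eastward to -172.059°, crossing the antimeridian.

15.830°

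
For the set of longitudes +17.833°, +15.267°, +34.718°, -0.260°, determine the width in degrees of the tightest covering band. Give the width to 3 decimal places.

Sort the longitudes: -0.260°, +15.267°, +17.833°, +34.718°.
Eastward gaps between consecutive values (wrapping around): 15.527°, 2.566°, 16.885°, 325.022°.
Largest gap = 325.022° ⇒ minimal covering band is its complement: 360° − 325.022° = 34.978°.
Band runs from -0.260° eastward to +34.718°.

34.978°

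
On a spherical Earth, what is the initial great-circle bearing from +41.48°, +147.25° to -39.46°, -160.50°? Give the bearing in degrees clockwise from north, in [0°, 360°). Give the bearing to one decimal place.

Δλ = -160.50 − 147.25 = -307.75°; wrapped into (−180°, 180°]: 52.25°.
θ = atan2( sin Δλ · cos φ₂ , cos φ₁ · sin φ₂ − sin φ₁ · cos φ₂ · cos Δλ )
  = atan2(0.61047, -0.78922) = 142.278° → normalised to [0°, 360°): 142.278°.

142.3°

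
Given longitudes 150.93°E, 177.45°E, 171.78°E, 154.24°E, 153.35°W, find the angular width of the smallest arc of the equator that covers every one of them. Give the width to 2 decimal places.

Sort the longitudes: -153.35°, +150.93°, +154.24°, +171.78°, +177.45°.
Eastward gaps between consecutive values (wrapping around): 304.28°, 3.31°, 17.54°, 5.67°, 29.20°.
Largest gap = 304.28° ⇒ minimal covering band is its complement: 360° − 304.28° = 55.72°.
Band runs from +150.93° eastward to -153.35°, crossing the antimeridian.

55.72°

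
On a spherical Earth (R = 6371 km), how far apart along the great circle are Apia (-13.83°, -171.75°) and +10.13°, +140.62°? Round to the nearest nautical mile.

Δλ = 140.62 − -171.75 = 312.37°; wrapped into (−180°, 180°]: -47.63°.
Δφ = 10.13 − -13.83 = 23.96°.
a = sin²(Δφ/2) + cos φ₁ · cos φ₂ · sin²(Δλ/2) = 0.198933.
c = 2·atan2(√a, √(1−a)) = 0.92462 rad → d = 6371·c ≈ 5890.78 km ≈ 3180.77 nmi.

3181 nmi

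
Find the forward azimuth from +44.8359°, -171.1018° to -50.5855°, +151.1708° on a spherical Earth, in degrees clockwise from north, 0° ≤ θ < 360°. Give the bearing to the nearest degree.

203°

Δλ = 151.1708 − -171.1018 = 322.2726°; wrapped into (−180°, 180°]: -37.7274°.
θ = atan2( sin Δλ · cos φ₂ , cos φ₁ · sin φ₂ − sin φ₁ · cos φ₂ · cos Δλ )
  = atan2(-0.38851, -0.90193) = -156.696° → normalised to [0°, 360°): 203.304°.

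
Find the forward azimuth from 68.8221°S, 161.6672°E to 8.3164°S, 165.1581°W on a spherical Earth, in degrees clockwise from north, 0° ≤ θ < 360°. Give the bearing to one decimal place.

36.9°

Δλ = -165.1581 − 161.6672 = -326.8253°; wrapped into (−180°, 180°]: 33.1747°.
θ = atan2( sin Δλ · cos φ₂ , cos φ₁ · sin φ₂ − sin φ₁ · cos φ₂ · cos Δλ )
  = atan2(0.54144, 0.72002) = 36.942° → normalised to [0°, 360°): 36.942°.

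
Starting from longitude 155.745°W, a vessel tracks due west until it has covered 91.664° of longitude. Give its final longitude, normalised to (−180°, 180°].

Start at -155.745°; shift −91.664° → -247.409°.
-247.409° lies outside (−180°, 180°]; add 360° → +112.591°.

112.591°E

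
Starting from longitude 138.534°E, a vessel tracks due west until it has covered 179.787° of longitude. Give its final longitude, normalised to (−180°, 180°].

41.253°W

Start at +138.534°; shift −179.787° → -41.253°.
-41.253° already lies in (−180°, 180°].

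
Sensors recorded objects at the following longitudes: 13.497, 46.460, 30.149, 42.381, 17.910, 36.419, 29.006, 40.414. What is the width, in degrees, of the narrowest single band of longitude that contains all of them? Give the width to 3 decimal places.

Sort the longitudes: +13.497°, +17.910°, +29.006°, +30.149°, +36.419°, +40.414°, +42.381°, +46.460°.
Eastward gaps between consecutive values (wrapping around): 4.413°, 11.096°, 1.143°, 6.270°, 3.995°, 1.967°, 4.079°, 327.037°.
Largest gap = 327.037° ⇒ minimal covering band is its complement: 360° − 327.037° = 32.963°.
Band runs from +13.497° eastward to +46.460°.

32.963°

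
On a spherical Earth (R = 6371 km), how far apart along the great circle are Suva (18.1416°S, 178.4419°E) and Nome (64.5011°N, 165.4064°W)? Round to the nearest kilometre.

9293 km

Δλ = -165.4064 − 178.4419 = -343.8483°; wrapped into (−180°, 180°]: 16.1517°.
Δφ = 64.5011 − -18.1416 = 82.6427°.
a = sin²(Δφ/2) + cos φ₁ · cos φ₂ · sin²(Δλ/2) = 0.444046.
c = 2·atan2(√a, √(1−a)) = 1.45865 rad → d = 6371·c ≈ 9293.07 km.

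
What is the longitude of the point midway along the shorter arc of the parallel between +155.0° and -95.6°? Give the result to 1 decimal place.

-150.3°

Signed shortest Δλ from +155.0° to -95.6° is +109.4°.
Midpoint longitude = +155.0° + (+109.4°)/2 = +155.0° + 54.7° = +209.7°.
Normalise into (−180°, 180°]: -150.3°.
(The naïve average (+155.0 + -95.6)/2 = 29.7° is on the wrong side of the globe.)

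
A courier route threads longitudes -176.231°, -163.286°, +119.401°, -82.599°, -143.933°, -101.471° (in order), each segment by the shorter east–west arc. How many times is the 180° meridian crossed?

Leg 1: -176.231° → -163.286°, shortest Δλ = 12.945° (east) — does not cross 180°.
Leg 2: -163.286° → +119.401°, shortest Δλ = -77.313° (west) — crosses 180°.
Leg 3: +119.401° → -82.599°, shortest Δλ = 158.0° (east) — crosses 180°.
Leg 4: -82.599° → -143.933°, shortest Δλ = -61.334° (west) — does not cross 180°.
Leg 5: -143.933° → -101.471°, shortest Δλ = 42.462° (east) — does not cross 180°.
Total crossings: 2.

2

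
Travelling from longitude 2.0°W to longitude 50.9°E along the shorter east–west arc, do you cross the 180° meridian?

No

Signed shortest Δλ = ((50.9 − -2.0 + 180) mod 360) − 180 = 52.9°.
Going east by 52.9° from -2.0° reaches +50.9° without touching 180°.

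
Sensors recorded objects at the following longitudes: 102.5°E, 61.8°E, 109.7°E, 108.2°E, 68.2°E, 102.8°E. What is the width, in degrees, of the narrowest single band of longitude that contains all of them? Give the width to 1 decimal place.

47.9°

Sort the longitudes: +61.8°, +68.2°, +102.5°, +102.8°, +108.2°, +109.7°.
Eastward gaps between consecutive values (wrapping around): 6.4°, 34.3°, 0.3°, 5.4°, 1.5°, 312.1°.
Largest gap = 312.1° ⇒ minimal covering band is its complement: 360° − 312.1° = 47.9°.
Band runs from +61.8° eastward to +109.7°.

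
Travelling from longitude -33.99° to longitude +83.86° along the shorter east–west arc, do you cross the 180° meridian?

No

Signed shortest Δλ = ((83.86 − -33.99 + 180) mod 360) − 180 = 117.85°.
Going east by 117.85° from -33.99° reaches +83.86° without touching 180°.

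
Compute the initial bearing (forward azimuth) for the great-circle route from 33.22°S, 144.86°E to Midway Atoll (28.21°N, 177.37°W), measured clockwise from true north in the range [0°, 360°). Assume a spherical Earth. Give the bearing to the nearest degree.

Δλ = -177.37 − 144.86 = -322.23°; wrapped into (−180°, 180°]: 37.77°.
θ = atan2( sin Δλ · cos φ₂ , cos φ₁ · sin φ₂ − sin φ₁ · cos φ₂ · cos Δλ )
  = atan2(0.53974, 0.77708) = 34.783° → normalised to [0°, 360°): 34.783°.

35°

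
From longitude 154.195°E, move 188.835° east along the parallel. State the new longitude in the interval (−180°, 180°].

Start at +154.195°; shift +188.835° → +343.030°.
+343.030° lies outside (−180°, 180°]; subtract 360° → -16.970°.

16.970°W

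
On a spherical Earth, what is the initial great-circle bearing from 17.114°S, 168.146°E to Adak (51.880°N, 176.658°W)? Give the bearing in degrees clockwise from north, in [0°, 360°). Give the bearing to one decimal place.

9.9°

Δλ = -176.658 − 168.146 = -344.804°; wrapped into (−180°, 180°]: 15.196°.
θ = atan2( sin Δλ · cos φ₂ , cos φ₁ · sin φ₂ − sin φ₁ · cos φ₂ · cos Δλ )
  = atan2(0.16181, 0.92719) = 9.899° → normalised to [0°, 360°): 9.899°.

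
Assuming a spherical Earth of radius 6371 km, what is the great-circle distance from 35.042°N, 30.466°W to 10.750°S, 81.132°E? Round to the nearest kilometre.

12651 km

Δλ = 81.132 − -30.466 = 111.598°.
Δφ = -10.750 − 35.042 = -45.792°.
a = sin²(Δφ/2) + cos φ₁ · cos φ₂ · sin²(Δλ/2) = 0.701589.
c = 2·atan2(√a, √(1−a)) = 1.98578 rad → d = 6371·c ≈ 12651.42 km.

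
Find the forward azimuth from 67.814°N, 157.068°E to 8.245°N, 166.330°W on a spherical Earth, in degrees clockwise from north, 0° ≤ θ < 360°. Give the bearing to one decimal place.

Δλ = -166.330 − 157.068 = -323.398°; wrapped into (−180°, 180°]: 36.602°.
θ = atan2( sin Δλ · cos φ₂ , cos φ₁ · sin φ₂ − sin φ₁ · cos φ₂ · cos Δλ )
  = atan2(0.59009, -0.68152) = 139.113° → normalised to [0°, 360°): 139.113°.

139.1°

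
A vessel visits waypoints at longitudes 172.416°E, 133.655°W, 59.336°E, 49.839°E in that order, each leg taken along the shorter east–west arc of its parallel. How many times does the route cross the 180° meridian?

2

Leg 1: +172.416° → -133.655°, shortest Δλ = 53.929° (east) — crosses 180°.
Leg 2: -133.655° → +59.336°, shortest Δλ = -167.009° (west) — crosses 180°.
Leg 3: +59.336° → +49.839°, shortest Δλ = -9.497° (west) — does not cross 180°.
Total crossings: 2.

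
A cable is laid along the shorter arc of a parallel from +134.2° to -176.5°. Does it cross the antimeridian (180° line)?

Yes

Naïve |-176.5 − 134.2| = 310.7° > 180°, so the shorter arc goes the other way round — across 180°.
Signed shortest Δλ = ((-176.5 − 134.2 + 180) mod 360) − 180 = 49.3°.
Going east by 49.3° from +134.2° passes through 180° before reaching -176.5°.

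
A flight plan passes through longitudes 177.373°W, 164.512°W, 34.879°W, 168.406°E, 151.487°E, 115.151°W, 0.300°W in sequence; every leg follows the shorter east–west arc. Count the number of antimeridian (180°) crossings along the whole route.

Leg 1: -177.373° → -164.512°, shortest Δλ = 12.861° (east) — does not cross 180°.
Leg 2: -164.512° → -34.879°, shortest Δλ = 129.633° (east) — does not cross 180°.
Leg 3: -34.879° → +168.406°, shortest Δλ = -156.715° (west) — crosses 180°.
Leg 4: +168.406° → +151.487°, shortest Δλ = -16.919° (west) — does not cross 180°.
Leg 5: +151.487° → -115.151°, shortest Δλ = 93.362° (east) — crosses 180°.
Leg 6: -115.151° → -0.300°, shortest Δλ = 114.851° (east) — does not cross 180°.
Total crossings: 2.

2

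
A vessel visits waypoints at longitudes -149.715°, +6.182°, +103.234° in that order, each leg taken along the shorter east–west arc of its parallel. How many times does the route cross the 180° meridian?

Leg 1: -149.715° → +6.182°, shortest Δλ = 155.897° (east) — does not cross 180°.
Leg 2: +6.182° → +103.234°, shortest Δλ = 97.052° (east) — does not cross 180°.
Total crossings: 0.

0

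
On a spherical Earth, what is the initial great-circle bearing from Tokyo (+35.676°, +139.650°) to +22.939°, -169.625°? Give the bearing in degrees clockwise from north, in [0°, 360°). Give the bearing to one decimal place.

91.9°

Δλ = -169.625 − 139.650 = -309.275°; wrapped into (−180°, 180°]: 50.725°.
θ = atan2( sin Δλ · cos φ₂ , cos φ₁ · sin φ₂ − sin φ₁ · cos φ₂ · cos Δλ )
  = atan2(0.71290, -0.02339) = 91.879° → normalised to [0°, 360°): 91.879°.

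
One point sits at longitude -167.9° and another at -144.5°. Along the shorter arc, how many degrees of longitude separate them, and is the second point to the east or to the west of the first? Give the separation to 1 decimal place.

23.4° east

Raw difference: -144.5 − -167.9 = 23.4°.
Normalise into (−180°, 180°]: 23.4° stays 23.4°.
Positive ⇒ the second point lies to the east; separation 23.4°.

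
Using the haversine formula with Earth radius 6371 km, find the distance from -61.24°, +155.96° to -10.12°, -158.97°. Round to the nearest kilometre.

6756 km

Δλ = -158.97 − 155.96 = -314.93°; wrapped into (−180°, 180°]: 45.07°.
Δφ = -10.12 − -61.24 = 51.12°.
a = sin²(Δφ/2) + cos φ₁ · cos φ₂ · sin²(Δλ/2) = 0.255724.
c = 2·atan2(√a, √(1−a)) = 1.06037 rad → d = 6371·c ≈ 6755.60 km.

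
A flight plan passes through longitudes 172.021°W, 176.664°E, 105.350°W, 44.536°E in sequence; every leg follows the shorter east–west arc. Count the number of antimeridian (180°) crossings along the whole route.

2

Leg 1: -172.021° → +176.664°, shortest Δλ = -11.315° (west) — crosses 180°.
Leg 2: +176.664° → -105.350°, shortest Δλ = 77.986° (east) — crosses 180°.
Leg 3: -105.350° → +44.536°, shortest Δλ = 149.886° (east) — does not cross 180°.
Total crossings: 2.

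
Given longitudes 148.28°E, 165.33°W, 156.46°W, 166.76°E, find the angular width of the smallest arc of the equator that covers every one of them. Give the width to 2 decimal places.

Sort the longitudes: -165.33°, -156.46°, +148.28°, +166.76°.
Eastward gaps between consecutive values (wrapping around): 8.87°, 304.74°, 18.48°, 27.91°.
Largest gap = 304.74° ⇒ minimal covering band is its complement: 360° − 304.74° = 55.26°.
Band runs from +148.28° eastward to -156.46°, crossing the antimeridian.

55.26°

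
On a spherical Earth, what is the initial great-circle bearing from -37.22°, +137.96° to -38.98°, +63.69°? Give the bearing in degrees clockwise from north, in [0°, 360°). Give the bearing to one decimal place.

Δλ = 63.69 − 137.96 = -74.27°.
θ = atan2( sin Δλ · cos φ₂ , cos φ₁ · sin φ₂ − sin φ₁ · cos φ₂ · cos Δλ )
  = atan2(-0.74825, -0.37345) = -116.523° → normalised to [0°, 360°): 243.477°.

243.5°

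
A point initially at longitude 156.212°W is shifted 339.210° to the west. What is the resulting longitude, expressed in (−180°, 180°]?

135.422°W

Start at -156.212°; shift −339.210° → -495.422°.
-495.422° lies outside (−180°, 180°]; add 360° → -135.422°.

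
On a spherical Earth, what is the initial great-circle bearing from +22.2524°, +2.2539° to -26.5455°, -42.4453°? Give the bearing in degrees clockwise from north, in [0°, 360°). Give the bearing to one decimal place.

Δλ = -42.4453 − 2.2539 = -44.6992°.
θ = atan2( sin Δλ · cos φ₂ , cos φ₁ · sin φ₂ − sin φ₁ · cos φ₂ · cos Δλ )
  = atan2(-0.62923, -0.65442) = -136.124° → normalised to [0°, 360°): 223.876°.

223.9°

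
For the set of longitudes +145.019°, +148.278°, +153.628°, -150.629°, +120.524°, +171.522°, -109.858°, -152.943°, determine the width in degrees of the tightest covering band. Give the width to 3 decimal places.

129.618°

Sort the longitudes: -152.943°, -150.629°, -109.858°, +120.524°, +145.019°, +148.278°, +153.628°, +171.522°.
Eastward gaps between consecutive values (wrapping around): 2.314°, 40.771°, 230.382°, 24.495°, 3.259°, 5.350°, 17.894°, 35.535°.
Largest gap = 230.382° ⇒ minimal covering band is its complement: 360° − 230.382° = 129.618°.
Band runs from +120.524° eastward to -109.858°, crossing the antimeridian.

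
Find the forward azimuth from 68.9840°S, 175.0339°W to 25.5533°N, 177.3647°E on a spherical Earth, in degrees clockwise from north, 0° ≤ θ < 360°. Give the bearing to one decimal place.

Δλ = 177.3647 − -175.0339 = 352.3986°; wrapped into (−180°, 180°]: -7.6014°.
θ = atan2( sin Δλ · cos φ₂ , cos φ₁ · sin φ₂ − sin φ₁ · cos φ₂ · cos Δλ )
  = atan2(-0.11934, 0.98947) = -6.877° → normalised to [0°, 360°): 353.123°.

353.1°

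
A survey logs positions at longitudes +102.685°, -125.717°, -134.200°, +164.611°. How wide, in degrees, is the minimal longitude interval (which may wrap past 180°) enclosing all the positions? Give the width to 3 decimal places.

Sort the longitudes: -134.200°, -125.717°, +102.685°, +164.611°.
Eastward gaps between consecutive values (wrapping around): 8.483°, 228.402°, 61.926°, 61.189°.
Largest gap = 228.402° ⇒ minimal covering band is its complement: 360° − 228.402° = 131.598°.
Band runs from +102.685° eastward to -125.717°, crossing the antimeridian.

131.598°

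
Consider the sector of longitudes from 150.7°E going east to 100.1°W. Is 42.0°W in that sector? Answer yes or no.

Band width going east from +150.7° to -100.1°: ((-100.1 − 150.7) mod 360) = 109.2°.
Offset of -42.0° east of the west edge: ((-42.0 − 150.7) mod 360) = 167.3°.
167.3° > 109.2° ⇒ outside.

No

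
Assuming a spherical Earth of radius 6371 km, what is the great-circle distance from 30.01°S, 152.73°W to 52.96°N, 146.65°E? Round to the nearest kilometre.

10924 km

Δλ = 146.65 − -152.73 = 299.38°; wrapped into (−180°, 180°]: -60.62°.
Δφ = 52.96 − -30.01 = 82.97°.
a = sin²(Δφ/2) + cos φ₁ · cos φ₂ · sin²(Δλ/2) = 0.571662.
c = 2·atan2(√a, √(1−a)) = 1.71461 rad → d = 6371·c ≈ 10923.81 km.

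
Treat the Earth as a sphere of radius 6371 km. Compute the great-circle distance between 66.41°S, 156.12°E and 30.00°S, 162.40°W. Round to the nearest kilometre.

Δλ = -162.40 − 156.12 = -318.52°; wrapped into (−180°, 180°]: 41.48°.
Δφ = -30.00 − -66.41 = 36.41°.
a = sin²(Δφ/2) + cos φ₁ · cos φ₂ · sin²(Δλ/2) = 0.141068.
c = 2·atan2(√a, √(1−a)) = 0.77007 rad → d = 6371·c ≈ 4906.09 km.

4906 km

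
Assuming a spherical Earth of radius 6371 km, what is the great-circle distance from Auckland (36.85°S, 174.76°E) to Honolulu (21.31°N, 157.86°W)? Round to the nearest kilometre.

Δλ = -157.86 − 174.76 = -332.62°; wrapped into (−180°, 180°]: 27.38°.
Δφ = 21.31 − -36.85 = 58.16°.
a = sin²(Δφ/2) + cos φ₁ · cos φ₂ · sin²(Δλ/2) = 0.277982.
c = 2·atan2(√a, √(1−a)) = 1.11070 rad → d = 6371·c ≈ 7076.26 km.

7076 km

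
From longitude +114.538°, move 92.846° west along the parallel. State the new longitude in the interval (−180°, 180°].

Start at +114.538°; shift −92.846° → +21.692°.
+21.692° already lies in (−180°, 180°].

+21.692°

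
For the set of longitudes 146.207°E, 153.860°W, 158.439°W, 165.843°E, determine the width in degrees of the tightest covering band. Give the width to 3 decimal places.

Sort the longitudes: -158.439°, -153.860°, +146.207°, +165.843°.
Eastward gaps between consecutive values (wrapping around): 4.579°, 300.067°, 19.636°, 35.718°.
Largest gap = 300.067° ⇒ minimal covering band is its complement: 360° − 300.067° = 59.933°.
Band runs from +146.207° eastward to -153.860°, crossing the antimeridian.

59.933°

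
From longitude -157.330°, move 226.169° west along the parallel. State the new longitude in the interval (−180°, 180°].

-23.499°

Start at -157.330°; shift −226.169° → -383.499°.
-383.499° lies outside (−180°, 180°]; add 360° → -23.499°.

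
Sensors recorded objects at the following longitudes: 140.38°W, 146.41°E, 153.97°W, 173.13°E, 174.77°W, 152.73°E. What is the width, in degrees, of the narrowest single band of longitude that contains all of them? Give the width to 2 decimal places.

Sort the longitudes: -174.77°, -153.97°, -140.38°, +146.41°, +152.73°, +173.13°.
Eastward gaps between consecutive values (wrapping around): 20.80°, 13.59°, 286.79°, 6.32°, 20.40°, 12.10°.
Largest gap = 286.79° ⇒ minimal covering band is its complement: 360° − 286.79° = 73.21°.
Band runs from +146.41° eastward to -140.38°, crossing the antimeridian.

73.21°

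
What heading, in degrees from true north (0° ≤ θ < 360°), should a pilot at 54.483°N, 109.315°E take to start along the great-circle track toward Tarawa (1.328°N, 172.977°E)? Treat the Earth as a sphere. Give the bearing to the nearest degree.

111°

Δλ = 172.977 − 109.315 = 63.662°.
θ = atan2( sin Δλ · cos φ₂ , cos φ₁ · sin φ₂ − sin φ₁ · cos φ₂ · cos Δλ )
  = atan2(0.89595, -0.34756) = 111.202° → normalised to [0°, 360°): 111.202°.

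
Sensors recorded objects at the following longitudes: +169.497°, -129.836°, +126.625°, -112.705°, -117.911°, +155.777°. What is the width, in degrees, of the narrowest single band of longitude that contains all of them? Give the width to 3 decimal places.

120.670°

Sort the longitudes: -129.836°, -117.911°, -112.705°, +126.625°, +155.777°, +169.497°.
Eastward gaps between consecutive values (wrapping around): 11.925°, 5.206°, 239.330°, 29.152°, 13.720°, 60.667°.
Largest gap = 239.330° ⇒ minimal covering band is its complement: 360° − 239.330° = 120.670°.
Band runs from +126.625° eastward to -112.705°, crossing the antimeridian.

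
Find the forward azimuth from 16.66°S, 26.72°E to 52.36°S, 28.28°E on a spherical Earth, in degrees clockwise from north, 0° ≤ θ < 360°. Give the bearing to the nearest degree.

178°

Δλ = 28.28 − 26.72 = 1.56°.
θ = atan2( sin Δλ · cos φ₂ , cos φ₁ · sin φ₂ − sin φ₁ · cos φ₂ · cos Δλ )
  = atan2(0.01663, -0.58361) = 178.368° → normalised to [0°, 360°): 178.368°.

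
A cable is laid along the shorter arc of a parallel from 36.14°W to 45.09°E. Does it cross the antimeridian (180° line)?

Signed shortest Δλ = ((45.09 − -36.14 + 180) mod 360) − 180 = 81.23°.
Going east by 81.23° from -36.14° reaches +45.09° without touching 180°.

No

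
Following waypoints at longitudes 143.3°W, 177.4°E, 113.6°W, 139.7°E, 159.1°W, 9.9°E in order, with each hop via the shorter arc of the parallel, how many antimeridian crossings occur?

Leg 1: -143.3° → +177.4°, shortest Δλ = -39.3° (west) — crosses 180°.
Leg 2: +177.4° → -113.6°, shortest Δλ = 69.0° (east) — crosses 180°.
Leg 3: -113.6° → +139.7°, shortest Δλ = -106.7° (west) — crosses 180°.
Leg 4: +139.7° → -159.1°, shortest Δλ = 61.2° (east) — crosses 180°.
Leg 5: -159.1° → +9.9°, shortest Δλ = 169.0° (east) — does not cross 180°.
Total crossings: 4.

4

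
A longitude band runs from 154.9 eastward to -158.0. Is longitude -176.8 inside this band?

Band width going east from +154.9° to -158.0°: ((-158.0 − 154.9) mod 360) = 47.1°.
Offset of -176.8° east of the west edge: ((-176.8 − 154.9) mod 360) = 28.3°.
28.3° ≤ 47.1° ⇒ inside.

Yes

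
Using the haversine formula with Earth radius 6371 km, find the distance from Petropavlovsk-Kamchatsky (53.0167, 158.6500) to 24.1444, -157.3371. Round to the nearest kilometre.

4872 km

Δλ = -157.3371 − 158.6500 = -315.9871°; wrapped into (−180°, 180°]: 44.0129°.
Δφ = 24.1444 − 53.0167 = -28.8723°.
a = sin²(Δφ/2) + cos φ₁ · cos φ₂ · sin²(Δλ/2) = 0.139229.
c = 2·atan2(√a, √(1−a)) = 0.76477 rad → d = 6371·c ≈ 4872.34 km.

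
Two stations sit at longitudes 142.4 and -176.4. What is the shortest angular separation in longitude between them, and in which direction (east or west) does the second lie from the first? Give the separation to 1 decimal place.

Raw difference: -176.4 − 142.4 = -318.8°.
Normalise into (−180°, 180°]: -318.8° + 360° = 41.2°.
Positive ⇒ the second point lies to the east; separation 41.2°.

41.2° east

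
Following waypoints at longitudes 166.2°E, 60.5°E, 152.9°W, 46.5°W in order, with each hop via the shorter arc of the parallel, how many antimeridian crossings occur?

1

Leg 1: +166.2° → +60.5°, shortest Δλ = -105.7° (west) — does not cross 180°.
Leg 2: +60.5° → -152.9°, shortest Δλ = 146.6° (east) — crosses 180°.
Leg 3: -152.9° → -46.5°, shortest Δλ = 106.4° (east) — does not cross 180°.
Total crossings: 1.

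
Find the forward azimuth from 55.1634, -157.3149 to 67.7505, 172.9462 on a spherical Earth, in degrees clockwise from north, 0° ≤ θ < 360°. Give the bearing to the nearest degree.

324°

Δλ = 172.9462 − -157.3149 = 330.2611°; wrapped into (−180°, 180°]: -29.7389°.
θ = atan2( sin Δλ · cos φ₂ , cos φ₁ · sin φ₂ − sin φ₁ · cos φ₂ · cos Δλ )
  = atan2(-0.18782, 0.25886) = -35.964° → normalised to [0°, 360°): 324.036°.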